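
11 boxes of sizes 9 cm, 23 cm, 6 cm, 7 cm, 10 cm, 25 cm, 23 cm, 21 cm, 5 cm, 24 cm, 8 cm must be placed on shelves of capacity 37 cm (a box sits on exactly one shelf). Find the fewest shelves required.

5

Total = 25 + 24 + 23 + 23 + 21 + 10 + 9 + 8 + 7 + 6 + 5 = 161 cm.
Lower bound: ⌈161/37⌉ = 5 shelves.
A packing using 5 shelves:
  shelf 1: 25 + 10 = 35
  shelf 2: 24 + 9 = 33
  shelf 3: 23 + 8 + 6 = 37
  shelf 4: 23 + 7 + 5 = 35
  shelf 5: 21 = 21
This matches the lower bound, so 5 is optimal.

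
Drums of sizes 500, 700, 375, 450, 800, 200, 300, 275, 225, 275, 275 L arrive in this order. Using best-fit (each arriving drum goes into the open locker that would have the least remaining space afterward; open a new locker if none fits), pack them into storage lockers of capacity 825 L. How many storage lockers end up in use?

6

  500 → locker 1 (new)  [load 500/825]
  700 → locker 2 (new)  [load 700/825]
  375 → locker 3 (new)  [load 375/825]
  450 → locker 3  [load 825/825]
  800 → locker 4 (new)  [load 800/825]
  200 → locker 1  [load 700/825]
  300 → locker 5 (new)  [load 300/825]
  275 → locker 5  [load 575/825]
  225 → locker 5  [load 800/825]
  275 → locker 6 (new)  [load 275/825]
  275 → locker 6  [load 550/825]
6 storage lockers opened.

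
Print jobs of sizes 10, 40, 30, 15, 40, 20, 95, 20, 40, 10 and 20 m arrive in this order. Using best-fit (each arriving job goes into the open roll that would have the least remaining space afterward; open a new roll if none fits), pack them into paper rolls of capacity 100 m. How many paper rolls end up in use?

4

  10 → roll 1 (new)  [load 10/100]
  40 → roll 1  [load 50/100]
  30 → roll 1  [load 80/100]
  15 → roll 1  [load 95/100]
  40 → roll 2 (new)  [load 40/100]
  20 → roll 2  [load 60/100]
  95 → roll 3 (new)  [load 95/100]
  20 → roll 2  [load 80/100]
  40 → roll 4 (new)  [load 40/100]
  10 → roll 2  [load 90/100]
  20 → roll 4  [load 60/100]
4 paper rolls opened.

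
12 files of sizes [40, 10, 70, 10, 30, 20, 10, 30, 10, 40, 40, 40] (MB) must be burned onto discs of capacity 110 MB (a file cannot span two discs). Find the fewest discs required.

Total = 70 + 40 + 40 + 40 + 40 + 30 + 30 + 20 + 10 + 10 + 10 + 10 = 350 MB.
Lower bound: ⌈350/110⌉ = 4 discs.
A packing using 4 discs:
  disc 1: 70 + 40 = 110
  disc 2: 40 + 40 + 30 = 110
  disc 3: 40 + 30 + 20 + 10 + 10 = 110
  disc 4: 10 + 10 = 20
This matches the lower bound, so 4 is optimal.

4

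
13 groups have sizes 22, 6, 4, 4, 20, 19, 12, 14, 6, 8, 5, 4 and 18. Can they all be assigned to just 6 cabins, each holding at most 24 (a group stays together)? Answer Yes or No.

A valid assignment using 6 cabins:
  cabin 1: 22 = 22
  cabin 2: 20 + 4 = 24
  cabin 3: 19 + 5 = 24
  cabin 4: 18 + 6 = 24
  cabin 5: 14 + 6 + 4 = 24
  cabin 6: 12 + 8 + 4 = 24
Every load is within 24, so 6 cabins suffice.

Yes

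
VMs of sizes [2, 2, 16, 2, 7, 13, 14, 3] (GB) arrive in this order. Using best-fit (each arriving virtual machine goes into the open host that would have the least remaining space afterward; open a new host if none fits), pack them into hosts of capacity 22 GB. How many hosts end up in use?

3

  2 → host 1 (new)  [load 2/22]
  2 → host 1  [load 4/22]
  16 → host 1  [load 20/22]
  2 → host 1  [load 22/22]
  7 → host 2 (new)  [load 7/22]
  13 → host 2  [load 20/22]
  14 → host 3 (new)  [load 14/22]
  3 → host 3  [load 17/22]
3 hosts opened.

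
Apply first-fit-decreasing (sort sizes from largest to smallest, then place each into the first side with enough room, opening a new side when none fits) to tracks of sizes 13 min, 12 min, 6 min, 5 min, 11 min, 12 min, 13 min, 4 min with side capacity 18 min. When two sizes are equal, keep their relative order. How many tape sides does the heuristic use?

5

Sorted descending: 13, 13, 12, 12, 11, 6, 5, 4.
  13 → side 1 (new)  [load 13/18]
  13 → side 2 (new)  [load 13/18]
  12 → side 3 (new)  [load 12/18]
  12 → side 4 (new)  [load 12/18]
  11 → side 5 (new)  [load 11/18]
  6 → side 3  [load 18/18]
  5 → side 1  [load 18/18]
  4 → side 2  [load 17/18]
5 tape sides opened.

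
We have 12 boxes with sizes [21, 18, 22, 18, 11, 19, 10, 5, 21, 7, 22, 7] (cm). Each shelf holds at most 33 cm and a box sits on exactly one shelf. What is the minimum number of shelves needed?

7

Total = 22 + 22 + 21 + 21 + 19 + 18 + 18 + 11 + 10 + 7 + 7 + 5 = 181 cm.
Lower bound: ⌈181/33⌉ = 6 shelves.
Also, 7 boxes each exceed 33/2 cm, and no two of those can share a shelf, so at least 7 shelves are needed.
A packing using 7 shelves:
  shelf 1: 22 + 11 = 33
  shelf 2: 22 + 10 = 32
  shelf 3: 21 + 7 + 5 = 33
  shelf 4: 21 + 7 = 28
  shelf 5: 19 = 19
  shelf 6: 18 = 18
  shelf 7: 18 = 18
This matches the lower bound, so 7 is optimal.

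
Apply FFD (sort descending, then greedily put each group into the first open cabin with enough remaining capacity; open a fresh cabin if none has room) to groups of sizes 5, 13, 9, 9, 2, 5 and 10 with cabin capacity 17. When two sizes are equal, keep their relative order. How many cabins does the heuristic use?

4

Sorted descending: 13, 10, 9, 9, 5, 5, 2.
  13 → cabin 1 (new)  [load 13/17]
  10 → cabin 2 (new)  [load 10/17]
  9 → cabin 3 (new)  [load 9/17]
  9 → cabin 4 (new)  [load 9/17]
  5 → cabin 2  [load 15/17]
  5 → cabin 3  [load 14/17]
  2 → cabin 1  [load 15/17]
4 cabins opened.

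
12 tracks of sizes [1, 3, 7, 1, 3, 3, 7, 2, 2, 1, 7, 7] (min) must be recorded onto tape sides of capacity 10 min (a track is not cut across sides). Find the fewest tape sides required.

Total = 7 + 7 + 7 + 7 + 3 + 3 + 3 + 2 + 2 + 1 + 1 + 1 = 44 min.
Lower bound: ⌈44/10⌉ = 5 tape sides.
A packing using 5 tape sides:
  side 1: 7 + 3 = 10
  side 2: 7 + 3 = 10
  side 3: 7 + 3 = 10
  side 4: 7 + 2 + 1 = 10
  side 5: 2 + 1 + 1 = 4
This matches the lower bound, so 5 is optimal.

5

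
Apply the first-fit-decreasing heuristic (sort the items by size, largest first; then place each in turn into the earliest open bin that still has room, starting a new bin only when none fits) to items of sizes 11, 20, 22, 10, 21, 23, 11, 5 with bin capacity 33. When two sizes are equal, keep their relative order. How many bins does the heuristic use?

Sorted descending: 23, 22, 21, 20, 11, 11, 10, 5.
  23 → bin 1 (new)  [load 23/33]
  22 → bin 2 (new)  [load 22/33]
  21 → bin 3 (new)  [load 21/33]
  20 → bin 4 (new)  [load 20/33]
  11 → bin 2  [load 33/33]
  11 → bin 3  [load 32/33]
  10 → bin 1  [load 33/33]
  5 → bin 4  [load 25/33]
4 bins opened.

4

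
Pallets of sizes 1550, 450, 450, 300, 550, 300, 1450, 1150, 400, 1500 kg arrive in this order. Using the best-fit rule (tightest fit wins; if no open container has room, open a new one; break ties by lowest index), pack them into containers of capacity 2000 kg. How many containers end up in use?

5

  1550 → container 1 (new)  [load 1550/2000]
  450 → container 1  [load 2000/2000]
  450 → container 2 (new)  [load 450/2000]
  300 → container 2  [load 750/2000]
  550 → container 2  [load 1300/2000]
  300 → container 2  [load 1600/2000]
  1450 → container 3 (new)  [load 1450/2000]
  1150 → container 4 (new)  [load 1150/2000]
  400 → container 2  [load 2000/2000]
  1500 → container 5 (new)  [load 1500/2000]
5 containers opened.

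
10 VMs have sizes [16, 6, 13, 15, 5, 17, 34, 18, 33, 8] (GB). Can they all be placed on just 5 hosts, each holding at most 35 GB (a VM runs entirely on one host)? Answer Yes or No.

Yes

A valid assignment using 5 hosts:
  host 1: 34 = 34
  host 2: 33 = 33
  host 3: 18 + 17 = 35
  host 4: 16 + 15 = 31
  host 5: 13 + 8 + 6 + 5 = 32
Every load is within 35 GB, so 5 hosts suffice.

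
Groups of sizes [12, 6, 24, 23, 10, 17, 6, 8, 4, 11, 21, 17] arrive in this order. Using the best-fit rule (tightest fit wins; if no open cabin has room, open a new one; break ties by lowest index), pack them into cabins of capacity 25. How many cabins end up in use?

  12 → cabin 1 (new)  [load 12/25]
  6 → cabin 1  [load 18/25]
  24 → cabin 2 (new)  [load 24/25]
  23 → cabin 3 (new)  [load 23/25]
  10 → cabin 4 (new)  [load 10/25]
  17 → cabin 5 (new)  [load 17/25]
  6 → cabin 1  [load 24/25]
  8 → cabin 5  [load 25/25]
  4 → cabin 4  [load 14/25]
  11 → cabin 4  [load 25/25]
  21 → cabin 6 (new)  [load 21/25]
  17 → cabin 7 (new)  [load 17/25]
7 cabins opened.

7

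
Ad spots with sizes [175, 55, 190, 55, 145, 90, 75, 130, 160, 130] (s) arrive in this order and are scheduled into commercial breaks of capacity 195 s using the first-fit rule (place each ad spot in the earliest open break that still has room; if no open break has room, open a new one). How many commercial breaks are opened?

8

  175 → break 1 (new)  [load 175/195]
  55 → break 2 (new)  [load 55/195]
  190 → break 3 (new)  [load 190/195]
  55 → break 2  [load 110/195]
  145 → break 4 (new)  [load 145/195]
  90 → break 5 (new)  [load 90/195]
  75 → break 2  [load 185/195]
  130 → break 6 (new)  [load 130/195]
  160 → break 7 (new)  [load 160/195]
  130 → break 8 (new)  [load 130/195]
8 commercial breaks opened.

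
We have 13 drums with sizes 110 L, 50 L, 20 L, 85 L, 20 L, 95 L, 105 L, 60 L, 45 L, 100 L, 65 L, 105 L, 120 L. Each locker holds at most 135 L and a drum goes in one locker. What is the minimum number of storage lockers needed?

Total = 120 + 110 + 105 + 105 + 100 + 95 + 85 + 65 + 60 + 50 + 45 + 20 + 20 = 980 L.
Lower bound: ⌈980/135⌉ = 8 storage lockers.
A packing using 9 storage lockers:
  locker 1: 120 = 120
  locker 2: 110 + 20 = 130
  locker 3: 105 + 20 = 125
  locker 4: 105 = 105
  locker 5: 100 = 100
  locker 6: 95 = 95
  locker 7: 85 + 50 = 135
  locker 8: 65 + 60 = 125
  locker 9: 45 = 45
No arrangement into 8 storage lockers stays within capacity, so 9 is optimal.

9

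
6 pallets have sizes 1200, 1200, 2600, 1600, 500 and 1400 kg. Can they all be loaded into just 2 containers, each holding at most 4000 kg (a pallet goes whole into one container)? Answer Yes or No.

No

Total = 8500 kg; ⌈8500/4000⌉ = 3.
At least 3 containers are required, but only 2 are allowed.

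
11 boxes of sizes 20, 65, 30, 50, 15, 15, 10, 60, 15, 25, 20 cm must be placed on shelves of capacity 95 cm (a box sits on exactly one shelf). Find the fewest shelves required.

Total = 65 + 60 + 50 + 30 + 25 + 20 + 20 + 15 + 15 + 15 + 10 = 325 cm.
Lower bound: ⌈325/95⌉ = 4 shelves.
A packing using 4 shelves:
  shelf 1: 65 + 30 = 95
  shelf 2: 60 + 25 + 10 = 95
  shelf 3: 50 + 20 + 20 = 90
  shelf 4: 15 + 15 + 15 = 45
This matches the lower bound, so 4 is optimal.

4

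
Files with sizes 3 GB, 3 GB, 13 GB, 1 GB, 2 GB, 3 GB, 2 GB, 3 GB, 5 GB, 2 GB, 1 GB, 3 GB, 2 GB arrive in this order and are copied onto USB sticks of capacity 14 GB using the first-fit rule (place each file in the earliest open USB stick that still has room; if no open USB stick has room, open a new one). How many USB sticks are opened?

4

  3 → USB stick 1 (new)  [load 3/14]
  3 → USB stick 1  [load 6/14]
  13 → USB stick 2 (new)  [load 13/14]
  1 → USB stick 1  [load 7/14]
  2 → USB stick 1  [load 9/14]
  3 → USB stick 1  [load 12/14]
  2 → USB stick 1  [load 14/14]
  3 → USB stick 3 (new)  [load 3/14]
  5 → USB stick 3  [load 8/14]
  2 → USB stick 3  [load 10/14]
  1 → USB stick 2  [load 14/14]
  3 → USB stick 3  [load 13/14]
  2 → USB stick 4 (new)  [load 2/14]
4 USB sticks opened.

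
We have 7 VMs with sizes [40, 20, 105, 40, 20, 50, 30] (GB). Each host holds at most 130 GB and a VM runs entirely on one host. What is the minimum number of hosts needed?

Total = 105 + 50 + 40 + 40 + 30 + 20 + 20 = 305 GB.
Lower bound: ⌈305/130⌉ = 3 hosts.
A packing using 3 hosts:
  host 1: 105 + 20 = 125
  host 2: 50 + 40 + 40 = 130
  host 3: 30 + 20 = 50
This matches the lower bound, so 3 is optimal.

3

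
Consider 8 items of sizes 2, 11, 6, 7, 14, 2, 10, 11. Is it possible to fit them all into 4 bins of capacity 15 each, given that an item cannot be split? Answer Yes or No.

Total = 63; ⌈63/15⌉ = 5.
At least 5 bins are required, but only 4 are allowed.

No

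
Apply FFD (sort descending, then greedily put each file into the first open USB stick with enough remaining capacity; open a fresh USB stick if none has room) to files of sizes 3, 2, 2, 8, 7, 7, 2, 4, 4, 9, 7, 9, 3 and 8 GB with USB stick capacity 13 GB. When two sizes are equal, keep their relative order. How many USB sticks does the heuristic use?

Sorted descending: 9, 9, 8, 8, 7, 7, 7, 4, 4, 3, 3, 2, 2, 2.
  9 → USB stick 1 (new)  [load 9/13]
  9 → USB stick 2 (new)  [load 9/13]
  8 → USB stick 3 (new)  [load 8/13]
  8 → USB stick 4 (new)  [load 8/13]
  7 → USB stick 5 (new)  [load 7/13]
  7 → USB stick 6 (new)  [load 7/13]
  7 → USB stick 7 (new)  [load 7/13]
  4 → USB stick 1  [load 13/13]
  4 → USB stick 2  [load 13/13]
  3 → USB stick 3  [load 11/13]
  3 → USB stick 4  [load 11/13]
  2 → USB stick 3  [load 13/13]
  2 → USB stick 4  [load 13/13]
  2 → USB stick 5  [load 9/13]
7 USB sticks opened.

7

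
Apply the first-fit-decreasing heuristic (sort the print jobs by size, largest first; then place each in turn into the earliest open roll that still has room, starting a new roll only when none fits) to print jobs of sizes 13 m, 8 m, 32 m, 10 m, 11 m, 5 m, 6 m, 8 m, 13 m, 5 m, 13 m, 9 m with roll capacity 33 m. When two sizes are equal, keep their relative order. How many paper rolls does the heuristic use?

5

Sorted descending: 32, 13, 13, 13, 11, 10, 9, 8, 8, 6, 5, 5.
  32 → roll 1 (new)  [load 32/33]
  13 → roll 2 (new)  [load 13/33]
  13 → roll 2  [load 26/33]
  13 → roll 3 (new)  [load 13/33]
  11 → roll 3  [load 24/33]
  10 → roll 4 (new)  [load 10/33]
  9 → roll 3  [load 33/33]
  8 → roll 4  [load 18/33]
  8 → roll 4  [load 26/33]
  6 → roll 2  [load 32/33]
  5 → roll 4  [load 31/33]
  5 → roll 5 (new)  [load 5/33]
5 paper rolls opened.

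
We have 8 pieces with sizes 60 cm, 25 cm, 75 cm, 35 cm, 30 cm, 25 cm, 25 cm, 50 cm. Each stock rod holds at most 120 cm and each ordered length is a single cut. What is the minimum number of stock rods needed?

3

Total = 75 + 60 + 50 + 35 + 30 + 25 + 25 + 25 = 325 cm.
Lower bound: ⌈325/120⌉ = 3 stock rods.
A packing using 3 stock rods:
  stock rod 1: 75 + 35 = 110
  stock rod 2: 60 + 50 = 110
  stock rod 3: 30 + 25 + 25 + 25 = 105
This matches the lower bound, so 3 is optimal.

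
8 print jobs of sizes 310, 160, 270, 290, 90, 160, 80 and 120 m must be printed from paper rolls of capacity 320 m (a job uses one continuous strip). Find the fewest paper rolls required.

5

Total = 310 + 290 + 270 + 160 + 160 + 120 + 90 + 80 = 1480 m.
Lower bound: ⌈1480/320⌉ = 5 paper rolls.
A packing using 5 paper rolls:
  roll 1: 310 = 310
  roll 2: 290 = 290
  roll 3: 270 = 270
  roll 4: 160 + 160 = 320
  roll 5: 120 + 90 + 80 = 290
This matches the lower bound, so 5 is optimal.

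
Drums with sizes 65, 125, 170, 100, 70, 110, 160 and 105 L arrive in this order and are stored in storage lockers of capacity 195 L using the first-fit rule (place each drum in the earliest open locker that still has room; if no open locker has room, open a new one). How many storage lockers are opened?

  65 → locker 1 (new)  [load 65/195]
  125 → locker 1  [load 190/195]
  170 → locker 2 (new)  [load 170/195]
  100 → locker 3 (new)  [load 100/195]
  70 → locker 3  [load 170/195]
  110 → locker 4 (new)  [load 110/195]
  160 → locker 5 (new)  [load 160/195]
  105 → locker 6 (new)  [load 105/195]
6 storage lockers opened.

6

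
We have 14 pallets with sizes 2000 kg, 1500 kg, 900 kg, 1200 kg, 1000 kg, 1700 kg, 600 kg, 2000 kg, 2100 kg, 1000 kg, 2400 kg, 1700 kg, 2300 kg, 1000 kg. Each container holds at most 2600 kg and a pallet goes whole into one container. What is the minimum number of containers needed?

Total = 2400 + 2300 + 2100 + 2000 + 2000 + 1700 + 1700 + 1500 + 1200 + 1000 + 1000 + 1000 + 900 + 600 = 21400 kg.
Lower bound: ⌈21400/2600⌉ = 9 containers.
A packing using 10 containers:
  container 1: 2400 = 2400
  container 2: 2300 = 2300
  container 3: 2100 = 2100
  container 4: 2000 + 600 = 2600
  container 5: 2000 = 2000
  container 6: 1700 + 900 = 2600
  container 7: 1700 = 1700
  container 8: 1500 + 1000 = 2500
  container 9: 1200 + 1000 = 2200
  container 10: 1000 = 1000
No arrangement into 9 containers stays within capacity, so 10 is optimal.

10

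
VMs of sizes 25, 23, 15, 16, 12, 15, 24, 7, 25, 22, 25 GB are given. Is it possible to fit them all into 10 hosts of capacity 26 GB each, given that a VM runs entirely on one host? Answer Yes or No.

A valid assignment using 10 hosts:
  host 1: 25 = 25
  host 2: 25 = 25
  host 3: 25 = 25
  host 4: 24 = 24
  host 5: 23 = 23
  host 6: 22 = 22
  host 7: 16 + 7 = 23
  host 8: 15 = 15
  host 9: 15 = 15
  host 10: 12 = 12
Every load is within 26 GB, so 10 hosts suffice.

Yes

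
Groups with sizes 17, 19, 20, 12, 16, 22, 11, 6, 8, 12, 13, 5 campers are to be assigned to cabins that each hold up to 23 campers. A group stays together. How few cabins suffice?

8

Total = 22 + 20 + 19 + 17 + 16 + 13 + 12 + 12 + 11 + 8 + 6 + 5 = 161 campers.
Lower bound: ⌈161/23⌉ = 7 cabins.
Also, 8 groups each exceed 23/2 campers, and no two of those can share a cabin, so at least 8 cabins are needed.
A packing using 8 cabins:
  cabin 1: 22 = 22
  cabin 2: 20 = 20
  cabin 3: 19 = 19
  cabin 4: 17 + 6 = 23
  cabin 5: 16 + 5 = 21
  cabin 6: 13 + 8 = 21
  cabin 7: 12 + 11 = 23
  cabin 8: 12 = 12
This matches the lower bound, so 8 is optimal.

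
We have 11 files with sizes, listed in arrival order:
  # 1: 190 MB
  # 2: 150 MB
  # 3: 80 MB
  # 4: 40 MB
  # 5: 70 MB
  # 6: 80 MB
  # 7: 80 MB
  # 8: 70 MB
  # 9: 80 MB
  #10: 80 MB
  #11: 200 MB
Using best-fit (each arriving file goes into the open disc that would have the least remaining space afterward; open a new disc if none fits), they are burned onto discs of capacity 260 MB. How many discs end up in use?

  190 → disc 1 (new)  [load 190/260]
  150 → disc 2 (new)  [load 150/260]
  80 → disc 2  [load 230/260]
  40 → disc 1  [load 230/260]
  70 → disc 3 (new)  [load 70/260]
  80 → disc 3  [load 150/260]
  80 → disc 3  [load 230/260]
  70 → disc 4 (new)  [load 70/260]
  80 → disc 4  [load 150/260]
  80 → disc 4  [load 230/260]
  200 → disc 5 (new)  [load 200/260]
5 discs opened.

5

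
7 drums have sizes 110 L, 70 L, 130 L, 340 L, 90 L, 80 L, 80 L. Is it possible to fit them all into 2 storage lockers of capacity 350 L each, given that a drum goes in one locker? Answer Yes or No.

Total = 900 L; ⌈900/350⌉ = 3.
At least 3 storage lockers are required, but only 2 are allowed.

No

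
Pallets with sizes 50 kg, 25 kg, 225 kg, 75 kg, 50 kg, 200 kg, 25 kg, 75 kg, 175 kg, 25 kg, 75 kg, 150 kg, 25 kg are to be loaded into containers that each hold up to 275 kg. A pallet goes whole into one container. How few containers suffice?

5

Total = 225 + 200 + 175 + 150 + 75 + 75 + 75 + 50 + 50 + 25 + 25 + 25 + 25 = 1175 kg.
Lower bound: ⌈1175/275⌉ = 5 containers.
A packing using 5 containers:
  container 1: 225 + 50 = 275
  container 2: 200 + 75 = 275
  container 3: 175 + 75 + 25 = 275
  container 4: 150 + 75 + 50 = 275
  container 5: 25 + 25 + 25 = 75
This matches the lower bound, so 5 is optimal.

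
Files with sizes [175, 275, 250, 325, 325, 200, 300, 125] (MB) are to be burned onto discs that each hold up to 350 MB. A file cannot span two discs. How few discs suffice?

7

Total = 325 + 325 + 300 + 275 + 250 + 200 + 175 + 125 = 1975 MB.
Lower bound: ⌈1975/350⌉ = 6 discs.
A packing using 7 discs:
  disc 1: 325 = 325
  disc 2: 325 = 325
  disc 3: 300 = 300
  disc 4: 275 = 275
  disc 5: 250 = 250
  disc 6: 200 + 125 = 325
  disc 7: 175 = 175
No arrangement into 6 discs stays within capacity, so 7 is optimal.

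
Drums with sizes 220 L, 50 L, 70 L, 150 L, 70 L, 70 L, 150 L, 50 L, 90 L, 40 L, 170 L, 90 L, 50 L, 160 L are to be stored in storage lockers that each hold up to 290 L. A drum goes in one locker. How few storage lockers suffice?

5

Total = 220 + 170 + 160 + 150 + 150 + 90 + 90 + 70 + 70 + 70 + 50 + 50 + 50 + 40 = 1430 L.
Lower bound: ⌈1430/290⌉ = 5 storage lockers.
A packing using 5 storage lockers:
  locker 1: 220 + 70 = 290
  locker 2: 170 + 70 + 50 = 290
  locker 3: 160 + 90 + 40 = 290
  locker 4: 150 + 90 + 50 = 290
  locker 5: 150 + 70 + 50 = 270
This matches the lower bound, so 5 is optimal.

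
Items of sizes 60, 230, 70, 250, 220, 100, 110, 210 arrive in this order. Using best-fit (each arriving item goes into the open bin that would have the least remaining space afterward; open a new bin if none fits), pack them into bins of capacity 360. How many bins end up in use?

4

  60 → bin 1 (new)  [load 60/360]
  230 → bin 1  [load 290/360]
  70 → bin 1  [load 360/360]
  250 → bin 2 (new)  [load 250/360]
  220 → bin 3 (new)  [load 220/360]
  100 → bin 2  [load 350/360]
  110 → bin 3  [load 330/360]
  210 → bin 4 (new)  [load 210/360]
4 bins opened.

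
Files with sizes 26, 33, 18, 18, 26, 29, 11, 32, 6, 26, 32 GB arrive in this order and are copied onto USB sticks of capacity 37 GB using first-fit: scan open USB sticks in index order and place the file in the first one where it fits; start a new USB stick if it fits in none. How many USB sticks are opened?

8

  26 → USB stick 1 (new)  [load 26/37]
  33 → USB stick 2 (new)  [load 33/37]
  18 → USB stick 3 (new)  [load 18/37]
  18 → USB stick 3  [load 36/37]
  26 → USB stick 4 (new)  [load 26/37]
  29 → USB stick 5 (new)  [load 29/37]
  11 → USB stick 1  [load 37/37]
  32 → USB stick 6 (new)  [load 32/37]
  6 → USB stick 4  [load 32/37]
  26 → USB stick 7 (new)  [load 26/37]
  32 → USB stick 8 (new)  [load 32/37]
8 USB sticks opened.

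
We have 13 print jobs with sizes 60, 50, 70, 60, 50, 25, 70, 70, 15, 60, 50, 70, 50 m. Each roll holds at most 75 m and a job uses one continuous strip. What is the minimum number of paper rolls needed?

Total = 70 + 70 + 70 + 70 + 60 + 60 + 60 + 50 + 50 + 50 + 50 + 25 + 15 = 700 m.
Lower bound: ⌈700/75⌉ = 10 paper rolls.
Also, 11 print jobs each exceed 75/2 m, and no two of those can share a roll, so at least 11 paper rolls are needed.
A packing using 11 paper rolls:
  roll 1: 70 = 70
  roll 2: 70 = 70
  roll 3: 70 = 70
  roll 4: 70 = 70
  roll 5: 60 + 15 = 75
  roll 6: 60 = 60
  roll 7: 60 = 60
  roll 8: 50 + 25 = 75
  roll 9: 50 = 50
  roll 10: 50 = 50
  roll 11: 50 = 50
This matches the lower bound, so 11 is optimal.

11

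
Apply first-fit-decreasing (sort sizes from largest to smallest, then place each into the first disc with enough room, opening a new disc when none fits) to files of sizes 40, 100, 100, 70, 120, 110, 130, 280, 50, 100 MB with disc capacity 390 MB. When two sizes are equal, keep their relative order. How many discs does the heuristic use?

3

Sorted descending: 280, 130, 120, 110, 100, 100, 100, 70, 50, 40.
  280 → disc 1 (new)  [load 280/390]
  130 → disc 2 (new)  [load 130/390]
  120 → disc 2  [load 250/390]
  110 → disc 1  [load 390/390]
  100 → disc 2  [load 350/390]
  100 → disc 3 (new)  [load 100/390]
  100 → disc 3  [load 200/390]
  70 → disc 3  [load 270/390]
  50 → disc 3  [load 320/390]
  40 → disc 2  [load 390/390]
3 discs opened.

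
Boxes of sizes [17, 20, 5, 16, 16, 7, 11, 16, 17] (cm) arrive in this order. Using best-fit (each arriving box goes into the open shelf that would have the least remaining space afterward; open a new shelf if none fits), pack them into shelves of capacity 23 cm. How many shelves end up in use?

  17 → shelf 1 (new)  [load 17/23]
  20 → shelf 2 (new)  [load 20/23]
  5 → shelf 1  [load 22/23]
  16 → shelf 3 (new)  [load 16/23]
  16 → shelf 4 (new)  [load 16/23]
  7 → shelf 3  [load 23/23]
  11 → shelf 5 (new)  [load 11/23]
  16 → shelf 6 (new)  [load 16/23]
  17 → shelf 7 (new)  [load 17/23]
7 shelves opened.

7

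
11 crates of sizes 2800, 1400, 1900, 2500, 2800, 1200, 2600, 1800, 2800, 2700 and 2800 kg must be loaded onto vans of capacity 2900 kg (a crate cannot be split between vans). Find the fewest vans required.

10

Total = 2800 + 2800 + 2800 + 2800 + 2700 + 2600 + 2500 + 1900 + 1800 + 1400 + 1200 = 25300 kg.
Lower bound: ⌈25300/2900⌉ = 9 vans.
A packing using 10 vans:
  van 1: 2800 = 2800
  van 2: 2800 = 2800
  van 3: 2800 = 2800
  van 4: 2800 = 2800
  van 5: 2700 = 2700
  van 6: 2600 = 2600
  van 7: 2500 = 2500
  van 8: 1900 = 1900
  van 9: 1800 = 1800
  van 10: 1400 + 1200 = 2600
No arrangement into 9 vans stays within capacity, so 10 is optimal.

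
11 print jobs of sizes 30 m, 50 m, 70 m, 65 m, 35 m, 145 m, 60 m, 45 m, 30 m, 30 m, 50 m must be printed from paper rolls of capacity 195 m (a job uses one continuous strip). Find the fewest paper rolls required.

4

Total = 145 + 70 + 65 + 60 + 50 + 50 + 45 + 35 + 30 + 30 + 30 = 610 m.
Lower bound: ⌈610/195⌉ = 4 paper rolls.
A packing using 4 paper rolls:
  roll 1: 145 + 50 = 195
  roll 2: 70 + 65 + 60 = 195
  roll 3: 50 + 45 + 35 + 30 + 30 = 190
  roll 4: 30 = 30
This matches the lower bound, so 4 is optimal.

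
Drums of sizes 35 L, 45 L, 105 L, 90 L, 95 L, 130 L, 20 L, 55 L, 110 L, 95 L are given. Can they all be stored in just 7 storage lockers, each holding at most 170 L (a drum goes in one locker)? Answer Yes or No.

A valid assignment using 6 storage lockers:
  locker 1: 130 + 35 = 165
  locker 2: 110 + 55 = 165
  locker 3: 105 + 45 + 20 = 170
  locker 4: 95 = 95
  locker 5: 95 = 95
  locker 6: 90 = 90
That uses only 6 ≤ 7, so 7 storage lockers are enough.

Yes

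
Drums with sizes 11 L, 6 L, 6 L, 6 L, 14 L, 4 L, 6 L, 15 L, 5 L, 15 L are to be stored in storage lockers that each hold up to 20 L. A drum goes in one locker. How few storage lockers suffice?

Total = 15 + 15 + 14 + 11 + 6 + 6 + 6 + 6 + 5 + 4 = 88 L.
Lower bound: ⌈88/20⌉ = 5 storage lockers.
A packing using 5 storage lockers:
  locker 1: 15 + 5 = 20
  locker 2: 15 + 4 = 19
  locker 3: 14 + 6 = 20
  locker 4: 11 + 6 = 17
  locker 5: 6 + 6 = 12
This matches the lower bound, so 5 is optimal.

5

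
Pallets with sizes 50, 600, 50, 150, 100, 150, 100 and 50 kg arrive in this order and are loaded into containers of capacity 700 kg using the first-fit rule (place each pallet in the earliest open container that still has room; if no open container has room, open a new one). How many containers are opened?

  50 → container 1 (new)  [load 50/700]
  600 → container 1  [load 650/700]
  50 → container 1  [load 700/700]
  150 → container 2 (new)  [load 150/700]
  100 → container 2  [load 250/700]
  150 → container 2  [load 400/700]
  100 → container 2  [load 500/700]
  50 → container 2  [load 550/700]
2 containers opened.

2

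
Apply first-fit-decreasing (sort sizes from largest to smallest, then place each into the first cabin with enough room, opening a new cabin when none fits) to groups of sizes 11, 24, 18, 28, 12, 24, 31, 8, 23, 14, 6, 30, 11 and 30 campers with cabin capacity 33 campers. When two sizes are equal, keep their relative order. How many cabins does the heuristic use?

10

Sorted descending: 31, 30, 30, 28, 24, 24, 23, 18, 14, 12, 11, 11, 8, 6.
  31 → cabin 1 (new)  [load 31/33]
  30 → cabin 2 (new)  [load 30/33]
  30 → cabin 3 (new)  [load 30/33]
  28 → cabin 4 (new)  [load 28/33]
  24 → cabin 5 (new)  [load 24/33]
  24 → cabin 6 (new)  [load 24/33]
  23 → cabin 7 (new)  [load 23/33]
  18 → cabin 8 (new)  [load 18/33]
  14 → cabin 8  [load 32/33]
  12 → cabin 9 (new)  [load 12/33]
  11 → cabin 9  [load 23/33]
  11 → cabin 10 (new)  [load 11/33]
  8 → cabin 5  [load 32/33]
  6 → cabin 6  [load 30/33]
10 cabins opened.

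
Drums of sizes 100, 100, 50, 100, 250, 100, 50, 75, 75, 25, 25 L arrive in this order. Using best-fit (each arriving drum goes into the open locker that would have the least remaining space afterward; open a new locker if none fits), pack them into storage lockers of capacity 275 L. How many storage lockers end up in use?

  100 → locker 1 (new)  [load 100/275]
  100 → locker 1  [load 200/275]
  50 → locker 1  [load 250/275]
  100 → locker 2 (new)  [load 100/275]
  250 → locker 3 (new)  [load 250/275]
  100 → locker 2  [load 200/275]
  50 → locker 2  [load 250/275]
  75 → locker 4 (new)  [load 75/275]
  75 → locker 4  [load 150/275]
  25 → locker 1  [load 275/275]
  25 → locker 2  [load 275/275]
4 storage lockers opened.

4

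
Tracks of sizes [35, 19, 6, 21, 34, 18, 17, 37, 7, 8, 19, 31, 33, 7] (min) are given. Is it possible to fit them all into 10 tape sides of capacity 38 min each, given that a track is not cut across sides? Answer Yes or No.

A valid assignment using 9 tape sides:
  side 1: 37 = 37
  side 2: 35 = 35
  side 3: 34 = 34
  side 4: 33 = 33
  side 5: 31 + 7 = 38
  side 6: 21 + 17 = 38
  side 7: 19 + 19 = 38
  side 8: 18 + 8 + 7 = 33
  side 9: 6 = 6
That uses only 9 ≤ 10, so 10 tape sides are enough.

Yes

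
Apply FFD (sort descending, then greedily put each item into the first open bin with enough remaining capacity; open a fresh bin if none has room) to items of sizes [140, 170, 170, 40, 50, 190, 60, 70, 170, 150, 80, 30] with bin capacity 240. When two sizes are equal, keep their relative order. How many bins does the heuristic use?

6

Sorted descending: 190, 170, 170, 170, 150, 140, 80, 70, 60, 50, 40, 30.
  190 → bin 1 (new)  [load 190/240]
  170 → bin 2 (new)  [load 170/240]
  170 → bin 3 (new)  [load 170/240]
  170 → bin 4 (new)  [load 170/240]
  150 → bin 5 (new)  [load 150/240]
  140 → bin 6 (new)  [load 140/240]
  80 → bin 5  [load 230/240]
  70 → bin 2  [load 240/240]
  60 → bin 3  [load 230/240]
  50 → bin 1  [load 240/240]
  40 → bin 4  [load 210/240]
  30 → bin 4  [load 240/240]
6 bins opened.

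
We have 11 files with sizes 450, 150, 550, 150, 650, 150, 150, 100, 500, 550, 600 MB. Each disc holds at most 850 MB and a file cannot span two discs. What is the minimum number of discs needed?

Total = 650 + 600 + 550 + 550 + 500 + 450 + 150 + 150 + 150 + 150 + 100 = 4000 MB.
Lower bound: ⌈4000/850⌉ = 5 discs.
Also, 6 files each exceed 425 MB, and no two of those can share a disc, so at least 6 discs are needed.
A packing using 6 discs:
  disc 1: 650 + 150 = 800
  disc 2: 600 + 150 + 100 = 850
  disc 3: 550 + 150 + 150 = 850
  disc 4: 550 = 550
  disc 5: 500 = 500
  disc 6: 450 = 450
This matches the lower bound, so 6 is optimal.

6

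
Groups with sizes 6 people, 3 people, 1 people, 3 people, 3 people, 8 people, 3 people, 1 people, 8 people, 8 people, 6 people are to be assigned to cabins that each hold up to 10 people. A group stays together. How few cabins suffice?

Total = 8 + 8 + 8 + 6 + 6 + 3 + 3 + 3 + 3 + 1 + 1 = 50 people.
Lower bound: ⌈50/10⌉ = 5 cabins.
A packing using 6 cabins:
  cabin 1: 8 + 1 + 1 = 10
  cabin 2: 8 = 8
  cabin 3: 8 = 8
  cabin 4: 6 + 3 = 9
  cabin 5: 6 + 3 = 9
  cabin 6: 3 + 3 = 6
No arrangement into 5 cabins stays within capacity, so 6 is optimal.

6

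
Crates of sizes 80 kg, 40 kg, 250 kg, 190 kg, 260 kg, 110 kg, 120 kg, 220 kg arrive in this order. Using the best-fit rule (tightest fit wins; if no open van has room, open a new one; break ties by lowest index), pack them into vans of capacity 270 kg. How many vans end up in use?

  80 → van 1 (new)  [load 80/270]
  40 → van 1  [load 120/270]
  250 → van 2 (new)  [load 250/270]
  190 → van 3 (new)  [load 190/270]
  260 → van 4 (new)  [load 260/270]
  110 → van 1  [load 230/270]
  120 → van 5 (new)  [load 120/270]
  220 → van 6 (new)  [load 220/270]
6 vans opened.

6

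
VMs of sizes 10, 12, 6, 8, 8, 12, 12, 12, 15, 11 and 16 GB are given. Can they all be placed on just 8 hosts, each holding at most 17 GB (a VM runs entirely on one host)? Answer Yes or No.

Total = 122 GB; ⌈122/17⌉ = 8.
The bound of 8 does not rule out 8, but exhaustive search shows no assignment into 8 hosts of capacity 17 GB exists — the minimum is 9.

No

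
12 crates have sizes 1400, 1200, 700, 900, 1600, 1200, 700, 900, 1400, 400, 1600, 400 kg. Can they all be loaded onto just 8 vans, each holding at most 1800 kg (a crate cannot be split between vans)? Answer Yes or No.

A valid assignment using 8 vans:
  van 1: 1600 = 1600
  van 2: 1600 = 1600
  van 3: 1400 + 400 = 1800
  van 4: 1400 + 400 = 1800
  van 5: 1200 = 1200
  van 6: 1200 = 1200
  van 7: 900 + 900 = 1800
  van 8: 700 + 700 = 1400
Every load is within 1800 kg, so 8 vans suffice.

Yes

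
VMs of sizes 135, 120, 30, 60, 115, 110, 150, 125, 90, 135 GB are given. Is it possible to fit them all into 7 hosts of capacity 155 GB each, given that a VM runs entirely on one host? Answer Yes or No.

Total = 1070 GB; ⌈1070/155⌉ = 7.
8 VMs each exceed half the capacity and cannot share a host, forcing at least 8 hosts.
At least 8 hosts are required, but only 7 are allowed.

No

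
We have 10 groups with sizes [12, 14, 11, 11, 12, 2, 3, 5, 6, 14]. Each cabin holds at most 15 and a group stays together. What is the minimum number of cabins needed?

7

Total = 14 + 14 + 12 + 12 + 11 + 11 + 6 + 5 + 3 + 2 = 90.
Lower bound: ⌈90/15⌉ = 6 cabins.
A packing using 7 cabins:
  cabin 1: 14 = 14
  cabin 2: 14 = 14
  cabin 3: 12 + 3 = 15
  cabin 4: 12 + 2 = 14
  cabin 5: 11 = 11
  cabin 6: 11 = 11
  cabin 7: 6 + 5 = 11
No arrangement into 6 cabins stays within capacity, so 7 is optimal.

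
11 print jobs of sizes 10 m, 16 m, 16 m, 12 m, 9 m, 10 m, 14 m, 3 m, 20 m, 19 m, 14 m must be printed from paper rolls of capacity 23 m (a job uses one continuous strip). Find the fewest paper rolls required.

8

Total = 20 + 19 + 16 + 16 + 14 + 14 + 12 + 10 + 10 + 9 + 3 = 143 m.
Lower bound: ⌈143/23⌉ = 7 paper rolls.
A packing using 8 paper rolls:
  roll 1: 20 + 3 = 23
  roll 2: 19 = 19
  roll 3: 16 = 16
  roll 4: 16 = 16
  roll 5: 14 + 9 = 23
  roll 6: 14 = 14
  roll 7: 12 + 10 = 22
  roll 8: 10 = 10
No arrangement into 7 paper rolls stays within capacity, so 8 is optimal.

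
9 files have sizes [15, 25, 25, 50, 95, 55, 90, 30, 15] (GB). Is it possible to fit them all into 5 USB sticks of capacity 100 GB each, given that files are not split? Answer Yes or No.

A valid assignment using 5 USB sticks:
  USB stick 1: 95 = 95
  USB stick 2: 90 = 90
  USB stick 3: 55 + 30 + 15 = 100
  USB stick 4: 50 + 25 + 25 = 100
  USB stick 5: 15 = 15
Every load is within 100 GB, so 5 USB sticks suffice.

Yes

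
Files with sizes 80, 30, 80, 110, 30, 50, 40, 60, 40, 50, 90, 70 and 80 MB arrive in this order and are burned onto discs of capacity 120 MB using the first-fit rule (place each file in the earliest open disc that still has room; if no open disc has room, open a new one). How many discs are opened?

  80 → disc 1 (new)  [load 80/120]
  30 → disc 1  [load 110/120]
  80 → disc 2 (new)  [load 80/120]
  110 → disc 3 (new)  [load 110/120]
  30 → disc 2  [load 110/120]
  50 → disc 4 (new)  [load 50/120]
  40 → disc 4  [load 90/120]
  60 → disc 5 (new)  [load 60/120]
  40 → disc 5  [load 100/120]
  50 → disc 6 (new)  [load 50/120]
  90 → disc 7 (new)  [load 90/120]
  70 → disc 6  [load 120/120]
  80 → disc 8 (new)  [load 80/120]
8 discs opened.

8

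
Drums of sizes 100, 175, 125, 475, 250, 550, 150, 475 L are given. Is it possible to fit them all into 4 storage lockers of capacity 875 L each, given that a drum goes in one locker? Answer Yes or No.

A valid assignment using 3 storage lockers:
  locker 1: 550 + 250 = 800
  locker 2: 475 + 175 + 150 = 800
  locker 3: 475 + 125 + 100 = 700
That uses only 3 ≤ 4, so 4 storage lockers are enough.

Yes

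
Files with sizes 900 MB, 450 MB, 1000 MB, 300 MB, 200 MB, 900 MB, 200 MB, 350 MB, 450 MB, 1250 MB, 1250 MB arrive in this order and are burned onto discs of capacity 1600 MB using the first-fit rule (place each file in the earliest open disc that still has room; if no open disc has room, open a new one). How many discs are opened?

  900 → disc 1 (new)  [load 900/1600]
  450 → disc 1  [load 1350/1600]
  1000 → disc 2 (new)  [load 1000/1600]
  300 → disc 2  [load 1300/1600]
  200 → disc 1  [load 1550/1600]
  900 → disc 3 (new)  [load 900/1600]
  200 → disc 2  [load 1500/1600]
  350 → disc 3  [load 1250/1600]
  450 → disc 4 (new)  [load 450/1600]
  1250 → disc 5 (new)  [load 1250/1600]
  1250 → disc 6 (new)  [load 1250/1600]
6 discs opened.

6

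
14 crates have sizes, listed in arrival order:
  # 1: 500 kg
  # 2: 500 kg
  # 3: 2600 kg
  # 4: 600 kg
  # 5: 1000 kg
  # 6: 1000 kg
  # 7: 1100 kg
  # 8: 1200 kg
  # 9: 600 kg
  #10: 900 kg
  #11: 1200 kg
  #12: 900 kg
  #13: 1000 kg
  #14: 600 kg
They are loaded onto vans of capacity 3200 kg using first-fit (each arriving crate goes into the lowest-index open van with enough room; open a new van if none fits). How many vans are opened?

5

  500 → van 1 (new)  [load 500/3200]
  500 → van 1  [load 1000/3200]
  2600 → van 2 (new)  [load 2600/3200]
  600 → van 1  [load 1600/3200]
  1000 → van 1  [load 2600/3200]
  1000 → van 3 (new)  [load 1000/3200]
  1100 → van 3  [load 2100/3200]
  1200 → van 4 (new)  [load 1200/3200]
  600 → van 1  [load 3200/3200]
  900 → van 3  [load 3000/3200]
  1200 → van 4  [load 2400/3200]
  900 → van 5 (new)  [load 900/3200]
  1000 → van 5  [load 1900/3200]
  600 → van 2  [load 3200/3200]
5 vans opened.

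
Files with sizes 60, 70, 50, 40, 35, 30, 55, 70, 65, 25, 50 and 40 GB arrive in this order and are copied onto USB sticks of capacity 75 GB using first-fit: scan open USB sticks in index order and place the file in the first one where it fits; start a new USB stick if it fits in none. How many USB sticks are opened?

  60 → USB stick 1 (new)  [load 60/75]
  70 → USB stick 2 (new)  [load 70/75]
  50 → USB stick 3 (new)  [load 50/75]
  40 → USB stick 4 (new)  [load 40/75]
  35 → USB stick 4  [load 75/75]
  30 → USB stick 5 (new)  [load 30/75]
  55 → USB stick 6 (new)  [load 55/75]
  70 → USB stick 7 (new)  [load 70/75]
  65 → USB stick 8 (new)  [load 65/75]
  25 → USB stick 3  [load 75/75]
  50 → USB stick 9 (new)  [load 50/75]
  40 → USB stick 5  [load 70/75]
9 USB sticks opened.

9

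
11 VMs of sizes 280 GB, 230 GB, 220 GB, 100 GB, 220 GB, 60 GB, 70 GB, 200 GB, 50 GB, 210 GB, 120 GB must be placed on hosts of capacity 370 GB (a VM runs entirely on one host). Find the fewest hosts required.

6

Total = 280 + 230 + 220 + 220 + 210 + 200 + 120 + 100 + 70 + 60 + 50 = 1760 GB.
Lower bound: ⌈1760/370⌉ = 5 hosts.
Also, 6 VMs each exceed 185 GB, and no two of those can share a host, so at least 6 hosts are needed.
A packing using 6 hosts:
  host 1: 280 + 70 = 350
  host 2: 230 + 120 = 350
  host 3: 220 + 100 + 50 = 370
  host 4: 220 + 60 = 280
  host 5: 210 = 210
  host 6: 200 = 200
This matches the lower bound, so 6 is optimal.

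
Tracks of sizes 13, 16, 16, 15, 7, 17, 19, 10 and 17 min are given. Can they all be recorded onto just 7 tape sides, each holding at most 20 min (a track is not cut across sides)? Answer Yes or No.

No

Total = 130 min; ⌈130/20⌉ = 7.
The bound of 7 does not rule out 7, but exhaustive search shows no assignment into 7 tape sides of capacity 20 min exists — the minimum is 8.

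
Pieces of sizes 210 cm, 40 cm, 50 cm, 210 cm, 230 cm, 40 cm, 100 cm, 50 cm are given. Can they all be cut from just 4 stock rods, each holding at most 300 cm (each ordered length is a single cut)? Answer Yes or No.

A valid assignment using 4 stock rods:
  stock rod 1: 230 + 50 = 280
  stock rod 2: 210 + 50 + 40 = 300
  stock rod 3: 210 + 40 = 250
  stock rod 4: 100 = 100
Every load is within 300 cm, so 4 stock rods suffice.

Yes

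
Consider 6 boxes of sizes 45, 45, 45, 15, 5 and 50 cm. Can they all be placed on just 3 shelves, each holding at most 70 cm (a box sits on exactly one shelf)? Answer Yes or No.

No

Total = 205 cm; ⌈205/70⌉ = 3.
4 boxes each exceed half the capacity and cannot share a shelf, forcing at least 4 shelves.
At least 4 shelves are required, but only 3 are allowed.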